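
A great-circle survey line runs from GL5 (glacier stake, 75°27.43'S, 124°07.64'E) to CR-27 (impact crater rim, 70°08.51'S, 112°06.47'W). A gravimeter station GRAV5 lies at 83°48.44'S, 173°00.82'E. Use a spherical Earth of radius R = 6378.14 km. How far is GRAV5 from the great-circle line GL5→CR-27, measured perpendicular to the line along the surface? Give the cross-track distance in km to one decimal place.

GL5: φ = -75.45717°, λ = +124.12733°
CR-27: φ = -70.14183°, λ = -112.10783°
GRAV5: φ = -83.80733°, λ = +173.01367°
δ₁₃ = central angle GL5→GRAV5 = 0.199715 rad  (haversine)
θ₁₃ = bearing GL5→GRAV5 = 155.817°,  θ₁₂ = bearing GL5→CR-27 = 146.016°
dₓₜ = R·arcsin(sin δ₁₃ · sin(θ₁₃ − θ₁₂)) = 6378.14·arcsin(0.19839·sin(9.801°)) = 215.436 km
|dₓₜ| = 215.436 km

215.4 km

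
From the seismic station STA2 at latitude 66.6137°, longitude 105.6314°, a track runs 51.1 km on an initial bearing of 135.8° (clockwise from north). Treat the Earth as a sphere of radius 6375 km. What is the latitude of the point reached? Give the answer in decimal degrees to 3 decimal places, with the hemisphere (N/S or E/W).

66.282°N

δ = d/R = 51.1/6375 = 0.008016 rad
φ₂ = arcsin(sin φ₁ cos δ + cos φ₁ sin δ cos θ)
   = arcsin(0.91785·0.99997 + 0.39693·0.00802·-0.71691) = 66.28241°
λ₂ = λ₁ + atan2(sin θ sin δ cos φ₁, cos δ − sin φ₁ sin φ₂) = 106.42744°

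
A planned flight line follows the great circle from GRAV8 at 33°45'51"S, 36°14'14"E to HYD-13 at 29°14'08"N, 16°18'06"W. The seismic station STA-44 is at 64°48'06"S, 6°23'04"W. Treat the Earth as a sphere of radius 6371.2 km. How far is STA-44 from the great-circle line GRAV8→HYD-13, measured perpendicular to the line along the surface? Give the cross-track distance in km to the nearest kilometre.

4191 km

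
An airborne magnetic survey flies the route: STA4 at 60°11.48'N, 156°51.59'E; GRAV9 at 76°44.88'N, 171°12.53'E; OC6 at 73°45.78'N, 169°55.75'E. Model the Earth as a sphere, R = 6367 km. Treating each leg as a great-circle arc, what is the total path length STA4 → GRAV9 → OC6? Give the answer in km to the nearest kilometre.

STA4: φ = +60.19133°, λ = +156.85983°
GRAV9: φ = +76.74800°, λ = +171.20883°
OC6: φ = +73.76300°, λ = +169.92917°
STA4→GRAV9: c = 0.301192 rad, d = 1917.69 km
GRAV9→OC6: c = 0.052404 rad, d = 333.66 km
Total = 1917.69 + 333.66 = 2251.35 km

2251 km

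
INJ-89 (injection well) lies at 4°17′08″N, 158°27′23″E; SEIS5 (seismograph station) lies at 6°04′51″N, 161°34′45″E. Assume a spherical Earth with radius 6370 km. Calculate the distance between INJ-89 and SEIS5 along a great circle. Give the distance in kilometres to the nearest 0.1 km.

INJ-89: φ = +4.28556°, λ = +158.45639°
SEIS5: φ = +6.08083°, λ = +161.57917°
Δφ = 1.7953°,  Δλ = 3.1228°
a = sin²(Δφ/2) + cos φ₁ cos φ₂ sin²(Δλ/2) = 0.000982
c = 2·arcsin(√a) = 0.062672 rad = 3.5909°
d = R·c = 6370 × 0.062672 = 399.2 km

399.2 km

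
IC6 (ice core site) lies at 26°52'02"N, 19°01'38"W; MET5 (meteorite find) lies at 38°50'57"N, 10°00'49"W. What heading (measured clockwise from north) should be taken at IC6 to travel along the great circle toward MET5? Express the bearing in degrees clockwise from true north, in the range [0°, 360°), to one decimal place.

29.9°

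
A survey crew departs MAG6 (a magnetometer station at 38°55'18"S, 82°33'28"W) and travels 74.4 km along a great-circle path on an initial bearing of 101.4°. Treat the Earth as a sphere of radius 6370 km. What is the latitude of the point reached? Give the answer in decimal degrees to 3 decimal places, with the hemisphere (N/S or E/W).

39.051°S

MAG6: φ = -38.92167°, λ = -82.55778°
δ = d/R = 74.4/6370 = 0.011680 rad
φ₂ = arcsin(sin φ₁ cos δ + cos φ₁ sin δ cos θ)
   = arcsin(-0.62826·0.99993 + 0.77801·0.01168·-0.19766) = -39.05090°
λ₂ = λ₁ + atan2(sin θ sin δ cos φ₁, cos δ − sin φ₁ sin φ₂) = -81.71305°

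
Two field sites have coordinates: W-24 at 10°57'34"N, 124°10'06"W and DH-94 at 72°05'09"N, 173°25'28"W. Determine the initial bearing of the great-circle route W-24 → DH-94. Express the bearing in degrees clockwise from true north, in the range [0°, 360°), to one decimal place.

345.4°

W-24: φ = +10.95944°, λ = -124.16833°
DH-94: φ = +72.08583°, λ = -173.42444°
Δλ = -49.2561°
y = sin Δλ · cos φ₂ = -0.233042
x = cos φ₁ sin φ₂ − sin φ₁ cos φ₂ cos Δλ = 0.895998
θ = atan2(y, x) = -14.5792° → 345.4208° (mod 360°)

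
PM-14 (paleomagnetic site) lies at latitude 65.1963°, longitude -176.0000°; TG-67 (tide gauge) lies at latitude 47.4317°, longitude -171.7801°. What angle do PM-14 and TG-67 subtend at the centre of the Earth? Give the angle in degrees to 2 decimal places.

17.91°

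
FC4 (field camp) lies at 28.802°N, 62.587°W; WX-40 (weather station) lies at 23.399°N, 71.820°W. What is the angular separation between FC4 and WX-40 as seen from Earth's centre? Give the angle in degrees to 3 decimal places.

9.891°

Δφ = -5.4030°,  Δλ = -9.2330°
a = sin²(Δφ/2) + cos φ₁ cos φ₂ sin²(Δλ/2) = 0.007431
c = 2·arcsin(√a) = 0.172624 rad = 9.8906°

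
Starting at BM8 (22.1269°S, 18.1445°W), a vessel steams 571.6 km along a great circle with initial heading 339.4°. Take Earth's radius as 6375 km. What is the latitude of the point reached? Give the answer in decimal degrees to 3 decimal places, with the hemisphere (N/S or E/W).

17.308°S

δ = d/R = 571.6/6375 = 0.089663 rad
φ₂ = arcsin(sin φ₁ cos δ + cos φ₁ sin δ cos θ)
   = arcsin(-0.37666·0.99598 + 0.92635·0.08954·0.93606) = -17.30762°
λ₂ = λ₁ + atan2(sin θ sin δ cos φ₁, cos δ − sin φ₁ sin φ₂) = -20.03555°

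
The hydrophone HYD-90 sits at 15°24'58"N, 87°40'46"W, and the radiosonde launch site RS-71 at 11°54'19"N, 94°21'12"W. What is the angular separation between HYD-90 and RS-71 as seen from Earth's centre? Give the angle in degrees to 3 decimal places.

HYD-90: φ = +15.41611°, λ = -87.67944°
RS-71: φ = +11.90528°, λ = -94.35333°
Δφ = -3.5108°,  Δλ = -6.6739°
a = sin²(Δφ/2) + cos φ₁ cos φ₂ sin²(Δλ/2) = 0.004134
c = 2·arcsin(√a) = 0.128687 rad = 7.3732°

7.373°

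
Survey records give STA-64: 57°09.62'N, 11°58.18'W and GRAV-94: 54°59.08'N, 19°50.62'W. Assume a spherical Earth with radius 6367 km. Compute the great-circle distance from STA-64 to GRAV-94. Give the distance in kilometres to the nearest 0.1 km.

STA-64: φ = +57.16033°, λ = -11.96967°
GRAV-94: φ = +54.98467°, λ = -19.84367°
Δφ = -2.1757°,  Δλ = -7.8740°
a = sin²(Δφ/2) + cos φ₁ cos φ₂ sin²(Δλ/2) = 0.001827
c = 2·arcsin(√a) = 0.085520 rad = 4.8999°
d = R·c = 6367 × 0.085520 = 544.5 km

544.5 km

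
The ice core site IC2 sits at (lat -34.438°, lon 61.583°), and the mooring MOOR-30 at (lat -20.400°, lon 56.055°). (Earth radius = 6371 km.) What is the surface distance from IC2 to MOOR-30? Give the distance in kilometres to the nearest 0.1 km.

1652.7 km

Δφ = 14.0380°,  Δλ = -5.5280°
a = sin²(Δφ/2) + cos φ₁ cos φ₂ sin²(Δλ/2) = 0.016730
c = 2·arcsin(√a) = 0.259416 rad = 14.8634°
d = R·c = 6371 × 0.259416 = 1652.7 km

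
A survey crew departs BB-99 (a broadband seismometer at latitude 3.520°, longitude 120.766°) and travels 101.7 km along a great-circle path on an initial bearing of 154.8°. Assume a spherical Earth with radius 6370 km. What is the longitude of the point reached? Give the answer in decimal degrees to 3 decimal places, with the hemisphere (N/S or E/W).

δ = d/R = 101.7/6370 = 0.015965 rad
φ₂ = arcsin(sin φ₁ cos δ + cos φ₁ sin δ cos θ)
   = arcsin(0.06140·0.99987 + 0.99811·0.01596·-0.90483) = 2.69223°
λ₂ = λ₁ + atan2(sin θ sin δ cos φ₁, cos δ − sin φ₁ sin φ₂) = 121.15590°

121.156°E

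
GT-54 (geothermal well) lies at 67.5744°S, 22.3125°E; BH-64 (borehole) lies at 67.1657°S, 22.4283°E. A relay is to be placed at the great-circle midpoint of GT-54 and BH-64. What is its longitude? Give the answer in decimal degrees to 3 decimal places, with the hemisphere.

Bx = cos φ₂ cos Δλ = 0.388067,  By = cos φ₂ sin Δλ = 0.000784
φₘ = atan2(sin φ₁ + sin φ₂, √((cos φ₁ + Bx)² + By²)) = -67.37006°
λₘ = λ₁ + atan2(By, cos φ₁ + Bx) = 22.37090°

22.371°E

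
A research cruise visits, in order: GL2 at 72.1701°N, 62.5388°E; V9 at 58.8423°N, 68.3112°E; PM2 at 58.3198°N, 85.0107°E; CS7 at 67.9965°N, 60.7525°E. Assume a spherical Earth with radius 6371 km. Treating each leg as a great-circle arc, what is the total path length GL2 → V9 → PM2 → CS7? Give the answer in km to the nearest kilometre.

4077 km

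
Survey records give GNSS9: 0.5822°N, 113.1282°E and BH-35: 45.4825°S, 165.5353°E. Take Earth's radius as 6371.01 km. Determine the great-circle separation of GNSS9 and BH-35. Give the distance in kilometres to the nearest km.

7243 km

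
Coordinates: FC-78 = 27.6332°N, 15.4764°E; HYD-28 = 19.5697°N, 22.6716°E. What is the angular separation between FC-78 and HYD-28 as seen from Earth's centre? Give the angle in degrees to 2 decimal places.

10.41°

Δφ = -8.0635°,  Δλ = 7.1952°
a = sin²(Δφ/2) + cos φ₁ cos φ₂ sin²(Δλ/2) = 0.008230
c = 2·arcsin(√a) = 0.181690 rad = 10.4101°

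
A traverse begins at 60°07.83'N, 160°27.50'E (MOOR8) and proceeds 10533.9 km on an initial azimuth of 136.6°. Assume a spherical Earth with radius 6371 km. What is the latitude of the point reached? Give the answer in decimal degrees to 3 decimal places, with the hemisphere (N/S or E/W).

MOOR8: φ = +60.13050°, λ = +160.45833°
δ = d/R = 10533.9/6371 = 1.653414 rad
φ₂ = arcsin(sin φ₁ cos δ + cos φ₁ sin δ cos θ)
   = arcsin(0.86716·-0.08252 + 0.49803·0.99659·-0.72657) = -25.60601°
λ₂ = λ₁ + atan2(sin θ sin δ cos φ₁, cos δ − sin φ₁ sin φ₂) = -150.13749°

25.606°S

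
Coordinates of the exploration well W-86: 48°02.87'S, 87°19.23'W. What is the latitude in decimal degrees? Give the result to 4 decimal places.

48° + 2.87′/60 = 48 + 0.04783 = 48.0478°

48.0478°S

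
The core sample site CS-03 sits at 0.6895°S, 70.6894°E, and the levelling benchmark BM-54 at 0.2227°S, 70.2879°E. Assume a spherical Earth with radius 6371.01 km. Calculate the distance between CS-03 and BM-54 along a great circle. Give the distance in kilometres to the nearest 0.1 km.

Δφ = 0.4668°,  Δλ = -0.4015°
a = sin²(Δφ/2) + cos φ₁ cos φ₂ sin²(Δλ/2) = 0.000029
c = 2·arcsin(√a) = 0.010746 rad = 0.6157°
d = R·c = 6371.01 × 0.010746 = 68.5 km

68.5 km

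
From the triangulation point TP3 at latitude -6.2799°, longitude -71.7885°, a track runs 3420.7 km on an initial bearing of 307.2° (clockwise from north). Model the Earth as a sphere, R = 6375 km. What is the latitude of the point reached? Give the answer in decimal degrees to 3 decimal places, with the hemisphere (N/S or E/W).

δ = d/R = 3420.7/6375 = 0.536580 rad
φ₂ = arcsin(sin φ₁ cos δ + cos φ₁ sin δ cos θ)
   = arcsin(-0.10939·0.85946 + 0.99400·0.51120·0.60460) = 12.31016°
λ₂ = λ₁ + atan2(sin θ sin δ cos φ₁, cos δ − sin φ₁ sin φ₂) = -96.41924°

12.310°N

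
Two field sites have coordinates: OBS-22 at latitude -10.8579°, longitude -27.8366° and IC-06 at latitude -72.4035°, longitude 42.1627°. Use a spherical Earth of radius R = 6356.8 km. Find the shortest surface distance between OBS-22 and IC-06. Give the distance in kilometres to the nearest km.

8174 km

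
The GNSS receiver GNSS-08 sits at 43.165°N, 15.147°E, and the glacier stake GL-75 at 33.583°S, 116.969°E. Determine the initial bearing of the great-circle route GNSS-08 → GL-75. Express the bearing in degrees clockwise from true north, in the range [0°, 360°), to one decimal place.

Δλ = 101.8220°
y = sin Δλ · cos φ₂ = 0.815415
x = cos φ₁ sin φ₂ − sin φ₁ cos φ₂ cos Δλ = -0.286697
θ = atan2(y, x) = 109.3715° → 109.3715° (mod 360°)

109.4°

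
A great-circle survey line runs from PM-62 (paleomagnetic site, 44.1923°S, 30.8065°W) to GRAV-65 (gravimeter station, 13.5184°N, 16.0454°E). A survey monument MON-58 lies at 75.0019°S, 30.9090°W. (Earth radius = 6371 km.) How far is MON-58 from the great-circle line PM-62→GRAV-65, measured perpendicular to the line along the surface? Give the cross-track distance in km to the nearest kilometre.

δ₁₃ = central angle PM-62→MON-58 = 0.537730 rad  (haversine)
θ₁₃ = bearing PM-62→MON-58 = 180.052°,  θ₁₂ = bearing PM-62→GRAV-65 = 48.341°
dₓₜ = R·arcsin(sin δ₁₃ · sin(θ₁₃ − θ₁₂)) = 6371·arcsin(0.51219·sin(131.710°)) = 2499.629 km
|dₓₜ| = 2499.629 km

2500 km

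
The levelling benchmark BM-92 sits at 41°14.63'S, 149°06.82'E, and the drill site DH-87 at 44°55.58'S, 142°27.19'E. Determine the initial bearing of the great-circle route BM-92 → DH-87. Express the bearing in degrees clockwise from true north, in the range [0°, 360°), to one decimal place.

BM-92: φ = -41.24383°, λ = +149.11367°
DH-87: φ = -44.92633°, λ = +142.45317°
Δλ = -6.6605°
y = sin Δλ · cos φ₂ = -0.082120
x = cos φ₁ sin φ₂ − sin φ₁ cos φ₂ cos Δλ = -0.067378
θ = atan2(y, x) = -129.3682° → 230.6318° (mod 360°)

230.6°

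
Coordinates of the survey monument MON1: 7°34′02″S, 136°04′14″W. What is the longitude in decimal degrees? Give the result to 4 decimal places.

136° + 4′/60 + 14″/3600 = 136 + 0.06667 + 0.00389 = 136.0706°

136.0706°W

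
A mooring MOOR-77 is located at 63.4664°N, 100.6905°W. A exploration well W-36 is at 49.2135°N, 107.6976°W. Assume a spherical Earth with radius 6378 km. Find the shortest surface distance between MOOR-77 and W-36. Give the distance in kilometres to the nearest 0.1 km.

Δφ = -14.2529°,  Δλ = -7.0071°
a = sin²(Δφ/2) + cos φ₁ cos φ₂ sin²(Δλ/2) = 0.016481
c = 2·arcsin(√a) = 0.257464 rad = 14.7516°
d = R·c = 6378 × 0.257464 = 1642.1 km

1642.1 km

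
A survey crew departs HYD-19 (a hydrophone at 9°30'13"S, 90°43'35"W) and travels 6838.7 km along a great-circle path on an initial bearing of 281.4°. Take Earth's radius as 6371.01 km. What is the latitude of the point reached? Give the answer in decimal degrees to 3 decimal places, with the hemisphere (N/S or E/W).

5.310°N

HYD-19: φ = -9.50361°, λ = -90.72639°
δ = d/R = 6838.7/6371.01 = 1.073409 rad
φ₂ = arcsin(sin φ₁ cos δ + cos φ₁ sin δ cos θ)
   = arcsin(-0.16511·0.47713 + 0.98628·0.87883·0.19766) = 5.31001°
λ₂ = λ₁ + atan2(sin θ sin δ cos φ₁, cos δ − sin φ₁ sin φ₂) = -150.63272°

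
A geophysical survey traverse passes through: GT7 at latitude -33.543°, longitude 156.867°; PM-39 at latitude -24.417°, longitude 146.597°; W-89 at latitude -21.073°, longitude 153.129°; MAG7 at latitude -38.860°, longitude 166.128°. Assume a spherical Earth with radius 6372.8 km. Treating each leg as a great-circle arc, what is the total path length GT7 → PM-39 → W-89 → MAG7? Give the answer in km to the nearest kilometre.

GT7→PM-39: c = 0.223251 rad, d = 1422.73 km
PM-39→W-89: c = 0.120225 rad, d = 766.17 km
W-89→MAG7: c = 0.366524 rad, d = 2335.78 km
Total = 1422.73 + 766.17 + 2335.78 = 4524.69 km

4525 km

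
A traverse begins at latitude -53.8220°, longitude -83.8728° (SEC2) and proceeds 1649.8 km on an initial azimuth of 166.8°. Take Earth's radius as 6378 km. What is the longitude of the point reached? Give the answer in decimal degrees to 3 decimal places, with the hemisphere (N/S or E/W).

δ = d/R = 1649.8/6378 = 0.258670 rad
φ₂ = arcsin(sin φ₁ cos δ + cos φ₁ sin δ cos θ)
   = arcsin(-0.80719·0.96673 + 0.59030·0.25580·-0.97358) = -68.02362°
λ₂ = λ₁ + atan2(sin θ sin δ cos φ₁, cos δ − sin φ₁ sin φ₂) = -74.89303°

74.893°W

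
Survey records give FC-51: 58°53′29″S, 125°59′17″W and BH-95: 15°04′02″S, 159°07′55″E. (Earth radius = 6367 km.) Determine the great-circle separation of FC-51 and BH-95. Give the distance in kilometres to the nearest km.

FC-51: φ = -58.89139°, λ = -125.98806°
BH-95: φ = -15.06722°, λ = +159.13194°
Δφ = 43.8242°,  Δλ = -74.8800°
a = sin²(Δφ/2) + cos φ₁ cos φ₂ sin²(Δλ/2) = 0.323649
c = 2·arcsin(√a) = 1.210339 rad = 69.3473°
d = R·c = 6367 × 1.210339 = 7706.2 km

7706 km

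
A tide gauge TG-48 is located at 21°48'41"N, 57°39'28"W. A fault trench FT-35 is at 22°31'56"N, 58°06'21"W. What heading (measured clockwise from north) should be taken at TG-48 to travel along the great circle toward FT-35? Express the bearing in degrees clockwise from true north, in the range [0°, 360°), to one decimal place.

TG-48: φ = +21.81139°, λ = -57.65778°
FT-35: φ = +22.53222°, λ = -58.10583°
Δλ = -0.4481°
y = sin Δλ · cos φ₂ = -0.007223
x = cos φ₁ sin φ₂ − sin φ₁ cos φ₂ cos Δλ = 0.012591
θ = atan2(y, x) = -29.8413° → 330.1587° (mod 360°)

330.2°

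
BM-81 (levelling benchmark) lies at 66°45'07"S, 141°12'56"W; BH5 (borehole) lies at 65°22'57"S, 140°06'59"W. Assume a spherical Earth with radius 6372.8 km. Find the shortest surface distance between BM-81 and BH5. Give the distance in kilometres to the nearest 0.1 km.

160.2 km

BM-81: φ = -66.75194°, λ = -141.21556°
BH5: φ = -65.38250°, λ = -140.11639°
Δφ = 1.3694°,  Δλ = 1.0992°
a = sin²(Δφ/2) + cos φ₁ cos φ₂ sin²(Δλ/2) = 0.000158
c = 2·arcsin(√a) = 0.025135 rad = 1.4402°
d = R·c = 6372.8 × 0.025135 = 160.2 km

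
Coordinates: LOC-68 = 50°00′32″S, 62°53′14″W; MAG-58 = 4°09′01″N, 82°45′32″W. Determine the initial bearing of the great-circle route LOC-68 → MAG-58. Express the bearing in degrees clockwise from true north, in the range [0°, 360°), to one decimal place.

LOC-68: φ = -50.00889°, λ = -62.88722°
MAG-58: φ = +4.15028°, λ = -82.75889°
Δλ = -19.8717°
y = sin Δλ · cos φ₂ = -0.339023
x = cos φ₁ sin φ₂ − sin φ₁ cos φ₂ cos Δλ = 0.765147
θ = atan2(y, x) = -23.8973° → 336.1027° (mod 360°)

336.1°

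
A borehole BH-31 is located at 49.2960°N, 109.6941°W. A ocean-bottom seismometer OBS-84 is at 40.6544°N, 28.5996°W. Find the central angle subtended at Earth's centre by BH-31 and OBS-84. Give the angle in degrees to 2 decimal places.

55.22°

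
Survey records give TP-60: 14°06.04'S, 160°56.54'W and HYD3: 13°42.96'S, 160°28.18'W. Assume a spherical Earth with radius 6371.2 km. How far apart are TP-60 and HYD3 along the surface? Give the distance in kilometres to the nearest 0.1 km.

66.6 km

TP-60: φ = -14.10067°, λ = -160.94233°
HYD3: φ = -13.71600°, λ = -160.46967°
Δφ = 0.3847°,  Δλ = 0.4727°
a = sin²(Δφ/2) + cos φ₁ cos φ₂ sin²(Δλ/2) = 0.000027
c = 2·arcsin(√a) = 0.010450 rad = 0.5987°
d = R·c = 6371.2 × 0.010450 = 66.6 km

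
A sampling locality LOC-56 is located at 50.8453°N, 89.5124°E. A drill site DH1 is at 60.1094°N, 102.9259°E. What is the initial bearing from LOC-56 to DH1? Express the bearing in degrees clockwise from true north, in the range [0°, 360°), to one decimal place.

34.0°

Δλ = 13.4135°
y = sin Δλ · cos φ₂ = 0.115605
x = cos φ₁ sin φ₂ − sin φ₁ cos φ₂ cos Δλ = 0.171527
θ = atan2(y, x) = 33.9789° → 33.9789° (mod 360°)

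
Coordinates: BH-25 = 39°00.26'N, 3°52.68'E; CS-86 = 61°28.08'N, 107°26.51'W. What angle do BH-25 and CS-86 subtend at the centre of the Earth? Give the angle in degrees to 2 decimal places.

65.29°

BH-25: φ = +39.00433°, λ = +3.87800°
CS-86: φ = +61.46800°, λ = -107.44183°
Δφ = 22.4637°,  Δλ = -111.3198°
a = sin²(Δφ/2) + cos φ₁ cos φ₂ sin²(Δλ/2) = 0.291005
c = 2·arcsin(√a) = 1.139565 rad = 65.2923°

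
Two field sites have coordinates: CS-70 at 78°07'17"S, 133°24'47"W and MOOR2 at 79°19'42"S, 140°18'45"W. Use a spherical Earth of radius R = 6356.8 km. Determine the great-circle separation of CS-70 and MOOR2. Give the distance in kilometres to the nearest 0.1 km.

CS-70: φ = -78.12139°, λ = -133.41306°
MOOR2: φ = -79.32833°, λ = -140.31250°
Δφ = -1.2069°,  Δλ = -6.8994°
a = sin²(Δφ/2) + cos φ₁ cos φ₂ sin²(Δλ/2) = 0.000249
c = 2·arcsin(√a) = 0.031557 rad = 1.8081°
d = R·c = 6356.8 × 0.031557 = 200.6 km

200.6 km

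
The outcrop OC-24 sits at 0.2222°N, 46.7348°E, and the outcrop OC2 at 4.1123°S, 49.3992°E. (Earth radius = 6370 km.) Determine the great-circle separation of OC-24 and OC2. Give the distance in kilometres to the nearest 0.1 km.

565.5 km

Δφ = -4.3345°,  Δλ = 2.6644°
a = sin²(Δφ/2) + cos φ₁ cos φ₂ sin²(Δλ/2) = 0.001969
c = 2·arcsin(√a) = 0.088781 rad = 5.0868°
d = R·c = 6370 × 0.088781 = 565.5 km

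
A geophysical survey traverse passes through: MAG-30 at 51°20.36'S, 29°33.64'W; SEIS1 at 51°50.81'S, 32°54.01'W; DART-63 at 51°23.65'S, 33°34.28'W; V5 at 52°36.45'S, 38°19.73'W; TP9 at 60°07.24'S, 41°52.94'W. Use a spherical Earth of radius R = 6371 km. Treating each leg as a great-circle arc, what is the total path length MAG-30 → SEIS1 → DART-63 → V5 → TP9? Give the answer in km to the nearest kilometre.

1522 km

MAG-30: φ = -51.33933°, λ = -29.56067°
SEIS1: φ = -51.84683°, λ = -32.90017°
DART-63: φ = -51.39417°, λ = -33.57133°
V5: φ = -52.60750°, λ = -38.32883°
TP9: φ = -60.12067°, λ = -41.88233°
MAG-30→SEIS1: c = 0.037273 rad, d = 237.47 km
SEIS1→DART-63: c = 0.010738 rad, d = 68.41 km
DART-63→V5: c = 0.055319 rad, d = 352.44 km
V5→TP9: c = 0.135505 rad, d = 863.30 km
Total = 237.47 + 68.41 + 352.44 + 863.30 = 1521.62 km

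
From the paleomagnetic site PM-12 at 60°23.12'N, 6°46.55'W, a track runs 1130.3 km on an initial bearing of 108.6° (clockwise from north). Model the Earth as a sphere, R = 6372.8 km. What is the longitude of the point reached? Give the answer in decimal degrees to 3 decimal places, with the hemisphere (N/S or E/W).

PM-12: φ = +60.38533°, λ = -6.77583°
δ = d/R = 1130.3/6372.8 = 0.177363 rad
φ₂ = arcsin(sin φ₁ cos δ + cos φ₁ sin δ cos θ)
   = arcsin(0.86937·0.98431 + 0.49416·0.17643·-0.31896) = 55.88574°
λ₂ = λ₁ + atan2(sin θ sin δ cos φ₁, cos δ − sin φ₁ sin φ₂) = 10.57104°

10.571°E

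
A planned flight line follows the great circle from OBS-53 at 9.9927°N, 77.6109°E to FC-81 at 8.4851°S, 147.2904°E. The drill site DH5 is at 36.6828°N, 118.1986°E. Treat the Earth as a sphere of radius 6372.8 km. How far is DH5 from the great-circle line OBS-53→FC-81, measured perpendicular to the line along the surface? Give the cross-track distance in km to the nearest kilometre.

3973 km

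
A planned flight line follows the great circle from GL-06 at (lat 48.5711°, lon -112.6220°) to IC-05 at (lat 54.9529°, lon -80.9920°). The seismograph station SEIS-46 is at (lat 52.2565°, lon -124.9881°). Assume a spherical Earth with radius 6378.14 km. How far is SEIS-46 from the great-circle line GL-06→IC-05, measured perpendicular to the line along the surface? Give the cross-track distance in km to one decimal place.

835.8 km

δ₁₃ = central angle GL-06→SEIS-46 = 0.151573 rad  (haversine)
θ₁₃ = bearing GL-06→SEIS-46 = 299.750°,  θ₁₂ = bearing GL-06→IC-05 = 59.823°
dₓₜ = R·arcsin(sin δ₁₃ · sin(θ₁₃ − θ₁₂)) = 6378.14·arcsin(0.15099·sin(239.927°)) = -835.807 km
|dₓₜ| = 835.807 km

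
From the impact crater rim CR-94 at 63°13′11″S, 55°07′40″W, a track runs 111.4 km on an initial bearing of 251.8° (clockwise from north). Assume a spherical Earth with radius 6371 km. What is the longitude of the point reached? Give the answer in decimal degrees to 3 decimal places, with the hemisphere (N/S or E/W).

CR-94: φ = -63.21972°, λ = -55.12778°
δ = d/R = 111.4/6371 = 0.017485 rad
φ₂ = arcsin(sin φ₁ cos δ + cos φ₁ sin δ cos θ)
   = arcsin(-0.89274·0.99985 + 0.45057·0.01748·-0.31233) = -63.51679°
λ₂ = λ₁ + atan2(sin θ sin δ cos φ₁, cos δ − sin φ₁ sin φ₂) = -57.26238°

57.262°W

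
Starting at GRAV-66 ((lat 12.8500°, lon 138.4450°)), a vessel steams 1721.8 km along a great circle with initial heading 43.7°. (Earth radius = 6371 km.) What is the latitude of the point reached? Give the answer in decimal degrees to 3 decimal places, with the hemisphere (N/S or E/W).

δ = d/R = 1721.8/6371 = 0.270256 rad
φ₂ = arcsin(sin φ₁ cos δ + cos φ₁ sin δ cos θ)
   = arcsin(0.22240·0.96370 + 0.97496·0.26698·0.72297) = 23.73514°
λ₂ = λ₁ + atan2(sin θ sin δ cos φ₁, cos δ − sin φ₁ sin φ₂) = 150.06931°

23.735°N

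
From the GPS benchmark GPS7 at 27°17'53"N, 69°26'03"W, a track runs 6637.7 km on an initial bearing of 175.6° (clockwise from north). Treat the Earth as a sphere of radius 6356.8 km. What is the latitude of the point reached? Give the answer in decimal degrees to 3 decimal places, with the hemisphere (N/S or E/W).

GPS7: φ = +27.29806°, λ = -69.43417°
δ = d/R = 6637.7/6356.8 = 1.044189 rad
φ₂ = arcsin(sin φ₁ cos δ + cos φ₁ sin δ cos θ)
   = arcsin(0.45862·0.50260 + 0.88863·0.86452·-0.99705) = -32.37582°
λ₂ = λ₁ + atan2(sin θ sin δ cos φ₁, cos δ − sin φ₁ sin φ₂) = -64.92995°

32.376°S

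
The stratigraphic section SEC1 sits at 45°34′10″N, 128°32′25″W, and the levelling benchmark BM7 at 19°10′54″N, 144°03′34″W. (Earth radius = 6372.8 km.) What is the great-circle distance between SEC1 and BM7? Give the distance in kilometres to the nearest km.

SEC1: φ = +45.56944°, λ = -128.54028°
BM7: φ = +19.18167°, λ = -144.05944°
Δφ = -26.3878°,  Δλ = -15.5192°
a = sin²(Δφ/2) + cos φ₁ cos φ₂ sin²(Δλ/2) = 0.064150
c = 2·arcsin(√a) = 0.512134 rad = 29.3431°
d = R·c = 6372.8 × 0.512134 = 3263.7 km

3264 km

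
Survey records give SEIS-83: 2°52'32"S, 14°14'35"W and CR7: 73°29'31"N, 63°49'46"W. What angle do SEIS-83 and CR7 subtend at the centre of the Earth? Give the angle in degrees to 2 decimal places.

SEIS-83: φ = -2.87556°, λ = -14.24306°
CR7: φ = +73.49194°, λ = -63.82944°
Δφ = 76.3675°,  Δλ = -49.5864°
a = sin²(Δφ/2) + cos φ₁ cos φ₂ sin²(Δλ/2) = 0.432058
c = 2·arcsin(√a) = 1.434491 rad = 82.1903°

82.19°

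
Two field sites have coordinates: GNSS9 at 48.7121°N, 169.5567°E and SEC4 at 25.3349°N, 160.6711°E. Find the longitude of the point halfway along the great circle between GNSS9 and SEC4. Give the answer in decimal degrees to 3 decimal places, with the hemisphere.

164.419°E

Bx = cos φ₂ cos Δλ = 0.892975,  By = cos φ₂ sin Δλ = -0.139606
φₘ = atan2(sin φ₁ + sin φ₂, √((cos φ₁ + Bx)² + By²)) = 37.10440°
λₘ = λ₁ + atan2(By, cos φ₁ + Bx) = 164.41933°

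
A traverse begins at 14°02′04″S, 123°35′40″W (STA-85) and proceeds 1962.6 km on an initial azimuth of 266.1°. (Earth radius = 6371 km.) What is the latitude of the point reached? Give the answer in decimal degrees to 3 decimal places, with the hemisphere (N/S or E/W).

STA-85: φ = -14.03444°, λ = -123.59444°
δ = d/R = 1962.6/6371 = 0.308052 rad
φ₂ = arcsin(sin φ₁ cos δ + cos φ₁ sin δ cos θ)
   = arcsin(-0.24251·0.95293 + 0.97015·0.30320·-0.06802) = -14.54240°
λ₂ = λ₁ + atan2(sin θ sin δ cos φ₁, cos δ − sin φ₁ sin φ₂) = -141.80519°

14.542°S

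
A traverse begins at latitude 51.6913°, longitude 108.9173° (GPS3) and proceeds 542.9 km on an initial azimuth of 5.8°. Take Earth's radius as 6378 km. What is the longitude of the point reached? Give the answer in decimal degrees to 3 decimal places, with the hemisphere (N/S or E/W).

δ = d/R = 542.9/6378 = 0.085121 rad
φ₂ = arcsin(sin φ₁ cos δ + cos φ₁ sin δ cos θ)
   = arcsin(0.78468·0.99638 + 0.61990·0.08502·0.99488) = 56.54031°
λ₂ = λ₁ + atan2(sin θ sin δ cos φ₁, cos δ − sin φ₁ sin φ₂) = 109.81017°

109.810°E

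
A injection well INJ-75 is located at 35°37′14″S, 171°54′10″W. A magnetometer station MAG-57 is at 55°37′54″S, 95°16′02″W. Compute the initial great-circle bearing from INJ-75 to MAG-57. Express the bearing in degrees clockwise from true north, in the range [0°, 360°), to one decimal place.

137.3°

INJ-75: φ = -35.62056°, λ = -171.90278°
MAG-57: φ = -55.63167°, λ = -95.26722°
Δλ = 76.6356°
y = sin Δλ · cos φ₂ = 0.549224
x = cos φ₁ sin φ₂ − sin φ₁ cos φ₂ cos Δλ = -0.594986
θ = atan2(y, x) = 137.2903° → 137.2903° (mod 360°)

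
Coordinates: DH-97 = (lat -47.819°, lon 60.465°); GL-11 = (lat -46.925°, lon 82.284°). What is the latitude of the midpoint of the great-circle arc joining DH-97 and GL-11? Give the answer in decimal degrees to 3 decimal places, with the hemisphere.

Bx = cos φ₂ cos Δλ = 0.634030,  By = cos φ₂ sin Δλ = 0.253838
φₘ = atan2(sin φ₁ + sin φ₂, √((cos φ₁ + Bx)² + By²)) = -47.89223°
λₘ = λ₁ + atan2(By, cos φ₁ + Bx) = 71.46810°

47.892°S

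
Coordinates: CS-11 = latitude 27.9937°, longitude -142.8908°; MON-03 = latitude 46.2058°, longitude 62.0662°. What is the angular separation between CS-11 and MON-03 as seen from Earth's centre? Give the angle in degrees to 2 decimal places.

Δφ = 18.2121°,  Δλ = -155.0430°
a = sin²(Δφ/2) + cos φ₁ cos φ₂ sin²(Δλ/2) = 0.607614
c = 2·arcsin(√a) = 1.787721 rad = 102.4289°

102.43°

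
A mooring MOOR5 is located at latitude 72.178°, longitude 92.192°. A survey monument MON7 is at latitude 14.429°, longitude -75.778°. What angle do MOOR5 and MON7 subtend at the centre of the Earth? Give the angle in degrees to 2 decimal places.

Δφ = -57.7490°,  Δλ = -167.9700°
a = sin²(Δφ/2) + cos φ₁ cos φ₂ sin²(Δλ/2) = 0.526337
c = 2·arcsin(√a) = 1.623496 rad = 93.0194°

93.02°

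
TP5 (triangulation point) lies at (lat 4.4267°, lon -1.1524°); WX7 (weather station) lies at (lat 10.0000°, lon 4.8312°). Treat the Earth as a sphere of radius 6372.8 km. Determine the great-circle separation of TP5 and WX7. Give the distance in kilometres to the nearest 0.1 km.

Δφ = 5.5733°,  Δλ = 5.9836°
a = sin²(Δφ/2) + cos φ₁ cos φ₂ sin²(Δλ/2) = 0.005038
c = 2·arcsin(√a) = 0.142082 rad = 8.1407°
d = R·c = 6372.8 × 0.142082 = 905.5 km

905.5 km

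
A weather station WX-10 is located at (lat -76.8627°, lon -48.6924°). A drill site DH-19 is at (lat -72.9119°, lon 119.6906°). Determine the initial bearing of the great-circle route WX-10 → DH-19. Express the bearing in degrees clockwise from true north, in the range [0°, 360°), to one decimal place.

173.2°

Δλ = 168.3830°
y = sin Δλ · cos φ₂ = 0.059171
x = cos φ₁ sin φ₂ − sin φ₁ cos φ₂ cos Δλ = -0.497541
θ = atan2(y, x) = 173.2179° → 173.2179° (mod 360°)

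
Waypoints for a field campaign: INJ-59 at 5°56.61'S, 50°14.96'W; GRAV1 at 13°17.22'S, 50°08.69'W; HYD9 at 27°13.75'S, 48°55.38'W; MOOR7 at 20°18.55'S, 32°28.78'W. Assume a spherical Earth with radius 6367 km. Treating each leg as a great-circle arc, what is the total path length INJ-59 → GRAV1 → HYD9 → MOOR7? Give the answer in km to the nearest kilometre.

4209 km

INJ-59: φ = -5.94350°, λ = -50.24933°
GRAV1: φ = -13.28700°, λ = -50.14483°
HYD9: φ = -27.22917°, λ = -48.92300°
MOOR7: φ = -20.30917°, λ = -32.47967°
INJ-59→GRAV1: c = 0.128181 rad, d = 816.13 km
GRAV1→HYD9: c = 0.244152 rad, d = 1554.52 km
HYD9→MOOR7: c = 0.288721 rad, d = 1838.29 km
Total = 816.13 + 1554.52 + 1838.29 = 4208.93 km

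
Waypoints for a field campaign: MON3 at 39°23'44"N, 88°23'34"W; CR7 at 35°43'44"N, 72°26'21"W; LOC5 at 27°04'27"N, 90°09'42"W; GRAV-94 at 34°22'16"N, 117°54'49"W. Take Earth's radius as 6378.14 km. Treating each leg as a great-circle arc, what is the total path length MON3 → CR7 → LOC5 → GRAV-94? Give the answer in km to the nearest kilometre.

6166 km

MON3: φ = +39.39556°, λ = -88.39278°
CR7: φ = +35.72889°, λ = -72.43917°
LOC5: φ = +27.07417°, λ = -90.16167°
GRAV-94: φ = +34.37111°, λ = -117.91361°
MON3→CR7: c = 0.229454 rad, d = 1463.49 km
CR7→LOC5: c = 0.303458 rad, d = 1935.50 km
LOC5→GRAV-94: c = 0.433833 rad, d = 2767.05 km
Total = 1463.49 + 1935.50 + 2767.05 = 6166.03 km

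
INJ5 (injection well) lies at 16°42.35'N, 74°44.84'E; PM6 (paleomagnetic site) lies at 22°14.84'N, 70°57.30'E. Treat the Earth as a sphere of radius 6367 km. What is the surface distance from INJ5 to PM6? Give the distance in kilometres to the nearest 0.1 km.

732.7 km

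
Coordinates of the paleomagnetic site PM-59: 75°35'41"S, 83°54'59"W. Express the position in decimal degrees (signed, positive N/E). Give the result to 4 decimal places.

-75.5947°, -83.9164°

lat: 75.5947° S → -75.5947°
lon: 83.9164° W → -83.9164°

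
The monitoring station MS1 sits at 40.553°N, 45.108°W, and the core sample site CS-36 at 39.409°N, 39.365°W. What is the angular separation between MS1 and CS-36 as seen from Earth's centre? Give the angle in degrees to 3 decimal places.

4.546°

Δφ = -1.1440°,  Δλ = 5.7430°
a = sin²(Δφ/2) + cos φ₁ cos φ₂ sin²(Δλ/2) = 0.001573
c = 2·arcsin(√a) = 0.079341 rad = 4.5459°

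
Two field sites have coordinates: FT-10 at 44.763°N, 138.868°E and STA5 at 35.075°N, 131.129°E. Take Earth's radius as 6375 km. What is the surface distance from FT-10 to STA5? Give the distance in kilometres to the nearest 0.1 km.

Δφ = -9.6880°,  Δλ = -7.7390°
a = sin²(Δφ/2) + cos φ₁ cos φ₂ sin²(Δλ/2) = 0.009777
c = 2·arcsin(√a) = 0.198081 rad = 11.3492°
d = R·c = 6375 × 0.198081 = 1262.8 km

1262.8 km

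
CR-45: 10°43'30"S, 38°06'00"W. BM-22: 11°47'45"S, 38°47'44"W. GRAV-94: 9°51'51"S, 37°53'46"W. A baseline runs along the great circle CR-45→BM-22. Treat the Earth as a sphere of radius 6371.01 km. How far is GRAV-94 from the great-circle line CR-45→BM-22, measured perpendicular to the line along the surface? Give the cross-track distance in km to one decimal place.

32.5 km

CR-45: φ = -10.72500°, λ = -38.10000°
BM-22: φ = -11.79583°, λ = -38.79556°
GRAV-94: φ = -9.86417°, λ = -37.89611°
δ₁₃ = central angle CR-45→GRAV-94 = 0.015427 rad  (haversine)
θ₁₃ = bearing CR-45→GRAV-94 = 13.136°,  θ₁₂ = bearing CR-45→BM-22 = 212.432°
dₓₜ = R·arcsin(sin δ₁₃ · sin(θ₁₃ − θ₁₂)) = 6371.01·arcsin(0.01543·sin(-199.295°)) = 32.476 km
|dₓₜ| = 32.476 km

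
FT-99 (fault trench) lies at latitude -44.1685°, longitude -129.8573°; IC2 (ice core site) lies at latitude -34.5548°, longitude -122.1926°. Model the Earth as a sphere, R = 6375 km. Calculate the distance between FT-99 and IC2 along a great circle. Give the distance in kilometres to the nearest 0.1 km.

Δφ = 9.6137°,  Δλ = 7.6647°
a = sin²(Δφ/2) + cos φ₁ cos φ₂ sin²(Δλ/2) = 0.009661
c = 2·arcsin(√a) = 0.196898 rad = 11.2814°
d = R·c = 6375 × 0.196898 = 1255.2 km

1255.2 km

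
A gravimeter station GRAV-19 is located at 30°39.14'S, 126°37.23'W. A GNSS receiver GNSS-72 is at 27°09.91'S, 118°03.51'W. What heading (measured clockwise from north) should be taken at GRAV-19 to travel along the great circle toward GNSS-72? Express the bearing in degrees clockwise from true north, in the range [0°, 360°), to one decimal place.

GRAV-19: φ = -30.65233°, λ = -126.62050°
GNSS-72: φ = -27.16517°, λ = -118.05850°
Δλ = 8.5620°
y = sin Δλ · cos φ₂ = 0.132457
x = cos φ₁ sin φ₂ − sin φ₁ cos φ₂ cos Δλ = 0.055770
θ = atan2(y, x) = 67.1669° → 67.1669° (mod 360°)

67.2°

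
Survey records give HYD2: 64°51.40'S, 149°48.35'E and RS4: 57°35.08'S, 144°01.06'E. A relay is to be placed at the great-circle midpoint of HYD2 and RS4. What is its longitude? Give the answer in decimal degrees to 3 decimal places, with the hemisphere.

HYD2: φ = -64.85667°, λ = +149.80583°
RS4: φ = -57.58467°, λ = +144.01767°
Bx = cos φ₂ cos Δλ = 0.533320,  By = cos φ₂ sin Δλ = -0.054061
φₘ = atan2(sin φ₁ + sin φ₂, √((cos φ₁ + Bx)² + By²)) = -61.25110°
λₘ = λ₁ + atan2(By, cos φ₁ + Bx) = 146.57666°

146.577°E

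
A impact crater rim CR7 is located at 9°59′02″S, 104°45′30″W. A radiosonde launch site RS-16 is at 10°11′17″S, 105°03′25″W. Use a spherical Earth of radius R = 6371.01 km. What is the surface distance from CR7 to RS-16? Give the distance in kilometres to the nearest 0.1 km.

39.8 km

CR7: φ = -9.98389°, λ = -104.75833°
RS-16: φ = -10.18806°, λ = -105.05694°
Δφ = -0.2042°,  Δλ = -0.2986°
a = sin²(Δφ/2) + cos φ₁ cos φ₂ sin²(Δλ/2) = 0.000010
c = 2·arcsin(√a) = 0.006247 rad = 0.3579°
d = R·c = 6371.01 × 0.006247 = 39.8 km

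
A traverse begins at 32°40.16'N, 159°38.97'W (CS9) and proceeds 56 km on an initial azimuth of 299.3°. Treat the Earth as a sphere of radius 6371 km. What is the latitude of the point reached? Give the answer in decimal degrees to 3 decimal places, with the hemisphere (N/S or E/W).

CS9: φ = +32.66933°, λ = -159.64950°
δ = d/R = 56/6371 = 0.008790 rad
φ₂ = arcsin(sin φ₁ cos δ + cos φ₁ sin δ cos θ)
   = arcsin(0.53979·0.99996 + 0.84180·0.00879·0.48938) = 32.91471°
λ₂ = λ₁ + atan2(sin θ sin δ cos φ₁, cos δ − sin φ₁ sin φ₂) = -160.17267°

32.915°N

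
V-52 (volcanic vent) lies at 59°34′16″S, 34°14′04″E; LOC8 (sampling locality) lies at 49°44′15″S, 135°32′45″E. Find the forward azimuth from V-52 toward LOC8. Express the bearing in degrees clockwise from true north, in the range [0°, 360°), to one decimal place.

128.0°

V-52: φ = -59.57111°, λ = +34.23444°
LOC8: φ = -49.73750°, λ = +135.54583°
Δλ = 101.3114°
y = sin Δλ · cos φ₂ = 0.633737
x = cos φ₁ sin φ₂ − sin φ₁ cos φ₂ cos Δλ = -0.495785
θ = atan2(y, x) = 128.0368° → 128.0368° (mod 360°)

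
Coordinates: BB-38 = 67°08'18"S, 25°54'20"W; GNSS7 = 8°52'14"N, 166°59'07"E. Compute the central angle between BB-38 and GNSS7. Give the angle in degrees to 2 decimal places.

121.08°

BB-38: φ = -67.13833°, λ = -25.90556°
GNSS7: φ = +8.87056°, λ = +166.98528°
Δφ = 76.0089°,  Δλ = -167.1092°
a = sin²(Δφ/2) + cos φ₁ cos φ₂ sin²(Δλ/2) = 0.758138
c = 2·arcsin(√a) = 2.113293 rad = 121.0828°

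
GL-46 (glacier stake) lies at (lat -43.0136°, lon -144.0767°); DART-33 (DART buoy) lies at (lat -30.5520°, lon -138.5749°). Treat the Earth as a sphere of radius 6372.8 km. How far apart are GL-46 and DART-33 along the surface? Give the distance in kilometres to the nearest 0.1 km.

1469.3 km

Δφ = 12.4616°,  Δλ = 5.5018°
a = sin²(Δφ/2) + cos φ₁ cos φ₂ sin²(Δλ/2) = 0.013230
c = 2·arcsin(√a) = 0.230554 rad = 13.2097°
d = R·c = 6372.8 × 0.230554 = 1469.3 km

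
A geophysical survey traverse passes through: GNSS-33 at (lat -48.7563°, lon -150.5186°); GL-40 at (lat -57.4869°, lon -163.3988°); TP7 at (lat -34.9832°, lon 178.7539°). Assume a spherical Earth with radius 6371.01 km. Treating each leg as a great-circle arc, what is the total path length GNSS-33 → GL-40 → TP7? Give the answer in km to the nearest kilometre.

4127 km

GNSS-33→GL-40: c = 0.202847 rad, d = 1292.34 km
GL-40→TP7: c = 0.444880 rad, d = 2834.33 km
Total = 1292.34 + 2834.33 = 4126.68 km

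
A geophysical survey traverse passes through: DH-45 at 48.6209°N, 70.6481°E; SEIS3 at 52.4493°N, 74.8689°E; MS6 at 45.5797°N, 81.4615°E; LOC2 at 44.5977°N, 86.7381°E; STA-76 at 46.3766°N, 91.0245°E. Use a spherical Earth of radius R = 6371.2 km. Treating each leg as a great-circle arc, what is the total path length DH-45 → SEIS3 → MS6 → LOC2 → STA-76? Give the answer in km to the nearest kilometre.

2238 km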